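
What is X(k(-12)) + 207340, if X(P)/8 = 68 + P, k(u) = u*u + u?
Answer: 208940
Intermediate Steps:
k(u) = u + u**2 (k(u) = u**2 + u = u + u**2)
X(P) = 544 + 8*P (X(P) = 8*(68 + P) = 544 + 8*P)
X(k(-12)) + 207340 = (544 + 8*(-12*(1 - 12))) + 207340 = (544 + 8*(-12*(-11))) + 207340 = (544 + 8*132) + 207340 = (544 + 1056) + 207340 = 1600 + 207340 = 208940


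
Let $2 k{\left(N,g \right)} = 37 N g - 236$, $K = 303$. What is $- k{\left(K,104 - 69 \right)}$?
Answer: $- \frac{392149}{2} \approx -1.9607 \cdot 10^{5}$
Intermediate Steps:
$k{\left(N,g \right)} = -118 + \frac{37 N g}{2}$ ($k{\left(N,g \right)} = \frac{37 N g - 236}{2} = \frac{-236 + 37 N g}{2} = -118 + \frac{37 N g}{2}$)
$- k{\left(K,104 - 69 \right)} = - (-118 + \frac{37}{2} \cdot 303 \left(104 - 69\right)) = - (-118 + \frac{37}{2} \cdot 303 \cdot 35) = - (-118 + \frac{392385}{2}) = \left(-1\right) \frac{392149}{2} = - \frac{392149}{2}$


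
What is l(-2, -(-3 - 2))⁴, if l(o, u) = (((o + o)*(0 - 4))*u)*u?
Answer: 25600000000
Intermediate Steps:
l(o, u) = -8*o*u² (l(o, u) = (((2*o)*(-4))*u)*u = ((-8*o)*u)*u = (-8*o*u)*u = -8*o*u²)
l(-2, -(-3 - 2))⁴ = (-8*(-2)*(-(-3 - 2))²)⁴ = (-8*(-2)*(-1*(-5))²)⁴ = (-8*(-2)*5²)⁴ = (-8*(-2)*25)⁴ = 400⁴ = 25600000000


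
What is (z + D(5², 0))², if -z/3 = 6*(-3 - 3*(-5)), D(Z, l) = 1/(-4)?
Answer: 748225/16 ≈ 46764.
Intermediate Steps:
D(Z, l) = -¼
z = -216 (z = -18*(-3 - 3*(-5)) = -18*(-3 + 15) = -18*12 = -3*72 = -216)
(z + D(5², 0))² = (-216 - ¼)² = (-865/4)² = 748225/16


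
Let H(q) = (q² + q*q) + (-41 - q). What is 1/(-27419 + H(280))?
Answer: 1/129060 ≈ 7.7483e-6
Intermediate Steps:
H(q) = -41 - q + 2*q² (H(q) = (q² + q²) + (-41 - q) = 2*q² + (-41 - q) = -41 - q + 2*q²)
1/(-27419 + H(280)) = 1/(-27419 + (-41 - 1*280 + 2*280²)) = 1/(-27419 + (-41 - 280 + 2*78400)) = 1/(-27419 + (-41 - 280 + 156800)) = 1/(-27419 + 156479) = 1/129060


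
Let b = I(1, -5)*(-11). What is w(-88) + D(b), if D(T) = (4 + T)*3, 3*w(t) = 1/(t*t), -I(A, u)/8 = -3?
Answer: -18120959/23232 ≈ -780.00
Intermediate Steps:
I(A, u) = 24 (I(A, u) = -8*(-3) = 24)
b = -264 (b = 24*(-11) = -264)
w(t) = 1/(3*t**2) (w(t) = (1/(t*t))/3 = 1/(3*t**2))
D(T) = 12 + 3*T
w(-88) + D(b) = (1/3)/(-88)**2 + (12 + 3*(-264)) = (1/3)*(1/7744) + (12 - 792) = 1/23232 - 780 = -18120959/23232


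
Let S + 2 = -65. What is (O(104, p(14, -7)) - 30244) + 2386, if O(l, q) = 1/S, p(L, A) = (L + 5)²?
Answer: -1866487/67 ≈ -27858.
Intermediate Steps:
S = -67 (S = -2 - 65 = -67)
p(L, A) = (5 + L)²
O(l, q) = -1/67 (O(l, q) = 1/(-67) = -1/67)
(O(104, p(14, -7)) - 30244) + 2386 = (-1/67 - 30244) + 2386 = -2026349/67 + 2386 = -1866487/67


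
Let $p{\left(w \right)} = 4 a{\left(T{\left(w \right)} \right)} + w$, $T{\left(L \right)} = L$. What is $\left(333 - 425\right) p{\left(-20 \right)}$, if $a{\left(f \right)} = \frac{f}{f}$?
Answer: $1472$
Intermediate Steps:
$a{\left(f \right)} = 1$
$p{\left(w \right)} = 4 + w$ ($p{\left(w \right)} = 4 \cdot 1 + w = 4 + w$)
$\left(333 - 425\right) p{\left(-20 \right)} = \left(333 - 425\right) \left(4 - 20\right) = \left(-92\right) \left(-16\right) = 1472$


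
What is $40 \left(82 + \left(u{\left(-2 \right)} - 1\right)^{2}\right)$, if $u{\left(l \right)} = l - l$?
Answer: $3320$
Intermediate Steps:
$u{\left(l \right)} = 0$
$40 \left(82 + \left(u{\left(-2 \right)} - 1\right)^{2}\right) = 40 \left(82 + \left(0 - 1\right)^{2}\right) = 40 \left(82 + \left(-1\right)^{2}\right) = 40 \left(82 + 1\right) = 40 \cdot 83 = 3320$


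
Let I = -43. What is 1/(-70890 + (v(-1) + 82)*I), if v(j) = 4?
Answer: -1/74588 ≈ -1.3407e-5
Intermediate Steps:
1/(-70890 + (v(-1) + 82)*I) = 1/(-70890 + (4 + 82)*(-43)) = 1/(-70890 + 86*(-43)) = 1/(-70890 - 3698) = 1/(-74588) = -1/74588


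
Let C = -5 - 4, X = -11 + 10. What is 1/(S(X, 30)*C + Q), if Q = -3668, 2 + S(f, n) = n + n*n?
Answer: -1/12020 ≈ -8.3195e-5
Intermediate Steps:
X = -1
S(f, n) = -2 + n + n² (S(f, n) = -2 + (n + n*n) = -2 + (n + n²) = -2 + n + n²)
C = -9
1/(S(X, 30)*C + Q) = 1/((-2 + 30 + 30²)*(-9) - 3668) = 1/((-2 + 30 + 900)*(-9) - 3668) = 1/(928*(-9) - 3668) = 1/(-8352 - 3668) = 1/(-12020) = -1/12020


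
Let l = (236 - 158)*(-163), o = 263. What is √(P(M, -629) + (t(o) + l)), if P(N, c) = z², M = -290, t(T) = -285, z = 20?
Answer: I*√12599 ≈ 112.25*I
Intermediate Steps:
l = -12714 (l = 78*(-163) = -12714)
P(N, c) = 400 (P(N, c) = 20² = 400)
√(P(M, -629) + (t(o) + l)) = √(400 + (-285 - 12714)) = √(400 - 12999) = √(-12599) = I*√12599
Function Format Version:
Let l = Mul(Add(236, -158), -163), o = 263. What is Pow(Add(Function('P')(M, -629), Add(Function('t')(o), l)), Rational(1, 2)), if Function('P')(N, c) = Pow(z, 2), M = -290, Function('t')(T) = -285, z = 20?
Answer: Mul(I, Pow(12599, Rational(1, 2))) ≈ Mul(112.25, I)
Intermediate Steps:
l = -12714 (l = Mul(78, -163) = -12714)
Function('P')(N, c) = 400 (Function('P')(N, c) = Pow(20, 2) = 400)
Pow(Add(Function('P')(M, -629), Add(Function('t')(o), l)), Rational(1, 2)) = Pow(Add(400, Add(-285, -12714)), Rational(1, 2)) = Pow(Add(400, -12999), Rational(1, 2)) = Pow(-12599, Rational(1, 2)) = Mul(I, Pow(12599, Rational(1, 2)))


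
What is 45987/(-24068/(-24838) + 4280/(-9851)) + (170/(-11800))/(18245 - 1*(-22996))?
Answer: 12444875005068970441/144651803694060 ≈ 86033.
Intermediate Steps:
45987/(-24068/(-24838) + 4280/(-9851)) + (170/(-11800))/(18245 - 1*(-22996)) = 45987/(-24068*(-1/24838) + 4280*(-1/9851)) + (170*(-1/11800))/(18245 + 22996) = 45987/(1094/1129 - 4280/9851) - 17/1180/41241 = 45987/(5944874/11121779) - 17/1180*1/41241 = 45987*(11121779/5944874) - 17/48664380 = 511457250873/5944874 - 17/48664380 = 12444875005068970441/144651803694060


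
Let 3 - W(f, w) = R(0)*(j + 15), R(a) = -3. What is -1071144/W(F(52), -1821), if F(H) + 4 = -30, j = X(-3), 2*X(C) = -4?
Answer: -178524/7 ≈ -25503.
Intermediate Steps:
X(C) = -2 (X(C) = (1/2)*(-4) = -2)
j = -2
F(H) = -34 (F(H) = -4 - 30 = -34)
W(f, w) = 42 (W(f, w) = 3 - (-3)*(-2 + 15) = 3 - (-3)*13 = 3 - 1*(-39) = 3 + 39 = 42)
-1071144/W(F(52), -1821) = -1071144/42 = -1071144*1/42 = -178524/7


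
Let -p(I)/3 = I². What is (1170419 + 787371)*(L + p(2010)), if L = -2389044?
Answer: -28406248589760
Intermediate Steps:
p(I) = -3*I²
(1170419 + 787371)*(L + p(2010)) = (1170419 + 787371)*(-2389044 - 3*2010²) = 1957790*(-2389044 - 3*4040100) = 1957790*(-2389044 - 12120300) = 1957790*(-14509344) = -28406248589760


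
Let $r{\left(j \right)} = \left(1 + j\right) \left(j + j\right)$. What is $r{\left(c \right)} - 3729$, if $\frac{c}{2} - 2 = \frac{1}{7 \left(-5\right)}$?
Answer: $- \frac{4520277}{1225} \approx -3690.0$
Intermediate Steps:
$c = \frac{138}{35}$ ($c = 4 + \frac{2}{7 \left(-5\right)} = 4 + \frac{2}{-35} = 4 + 2 \left(- \frac{1}{35}\right) = 4 - \frac{2}{35} = \frac{138}{35} \approx 3.9429$)
$r{\left(j \right)} = 2 j \left(1 + j\right)$ ($r{\left(j \right)} = \left(1 + j\right) 2 j = 2 j \left(1 + j\right)$)
$r{\left(c \right)} - 3729 = 2 \cdot \frac{138}{35} \left(1 + \frac{138}{35}\right) - 3729 = 2 \cdot \frac{138}{35} \cdot \frac{173}{35} - 3729 = \frac{47748}{1225} - 3729 = - \frac{4520277}{1225}$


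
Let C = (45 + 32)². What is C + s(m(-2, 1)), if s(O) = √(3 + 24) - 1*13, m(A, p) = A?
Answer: 5916 + 3*√3 ≈ 5921.2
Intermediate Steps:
C = 5929 (C = 77² = 5929)
s(O) = -13 + 3*√3 (s(O) = √27 - 13 = 3*√3 - 13 = -13 + 3*√3)
C + s(m(-2, 1)) = 5929 + (-13 + 3*√3) = 5916 + 3*√3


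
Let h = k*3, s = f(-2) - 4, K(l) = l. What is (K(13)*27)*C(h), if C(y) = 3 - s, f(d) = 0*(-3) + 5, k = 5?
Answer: 702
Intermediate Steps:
f(d) = 5 (f(d) = 0 + 5 = 5)
s = 1 (s = 5 - 4 = 1)
h = 15 (h = 5*3 = 15)
C(y) = 2 (C(y) = 3 - 1*1 = 3 - 1 = 2)
(K(13)*27)*C(h) = (13*27)*2 = 351*2 = 702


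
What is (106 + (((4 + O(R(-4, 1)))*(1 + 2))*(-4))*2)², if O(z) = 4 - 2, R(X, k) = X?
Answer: 1444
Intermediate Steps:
O(z) = 2
(106 + (((4 + O(R(-4, 1)))*(1 + 2))*(-4))*2)² = (106 + (((4 + 2)*(1 + 2))*(-4))*2)² = (106 + ((6*3)*(-4))*2)² = (106 + (18*(-4))*2)² = (106 - 72*2)² = (106 - 144)² = (-38)² = 1444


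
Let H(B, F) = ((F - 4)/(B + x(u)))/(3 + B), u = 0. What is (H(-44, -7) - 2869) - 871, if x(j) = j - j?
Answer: -613361/164 ≈ -3740.0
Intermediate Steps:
x(j) = 0
H(B, F) = (-4 + F)/(B*(3 + B)) (H(B, F) = ((F - 4)/(B + 0))/(3 + B) = ((-4 + F)/B)/(3 + B) = (-4 + F)/(B*(3 + B)))
(H(-44, -7) - 2869) - 871 = ((-4 - 7)/((-44)*(3 - 44)) - 2869) - 871 = (-1/44*(-11)/(-41) - 2869) - 871 = (-1/44*(-1/41)*(-11) - 2869) - 871 = (-1/164 - 2869) - 871 = -470517/164 - 871 = -613361/164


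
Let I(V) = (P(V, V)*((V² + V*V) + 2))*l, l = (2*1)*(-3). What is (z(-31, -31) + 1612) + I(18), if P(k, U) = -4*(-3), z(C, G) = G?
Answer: -45219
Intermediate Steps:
l = -6 (l = 2*(-3) = -6)
P(k, U) = 12
I(V) = -144 - 144*V² (I(V) = (12*((V² + V*V) + 2))*(-6) = (12*((V² + V²) + 2))*(-6) = (12*(2*V² + 2))*(-6) = (12*(2 + 2*V²))*(-6) = (24 + 24*V²)*(-6) = -144 - 144*V²)
(z(-31, -31) + 1612) + I(18) = (-31 + 1612) + (-144 - 144*18²) = 1581 + (-144 - 144*324) = 1581 + (-144 - 46656) = 1581 - 46800 = -45219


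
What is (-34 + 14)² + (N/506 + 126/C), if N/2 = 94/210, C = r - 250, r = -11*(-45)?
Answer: 10639709/26565 ≈ 400.52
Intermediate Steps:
r = 495
C = 245 (C = 495 - 250 = 245)
N = 94/105 (N = 2*(94/210) = 2*(94*(1/210)) = 2*(47/105) = 94/105 ≈ 0.89524)
(-34 + 14)² + (N/506 + 126/C) = (-34 + 14)² + ((94/105)/506 + 126/245) = (-20)² + ((94/105)*(1/506) + 126*(1/245)) = 400 + (47/26565 + 18/35) = 400 + 13709/26565 = 10639709/26565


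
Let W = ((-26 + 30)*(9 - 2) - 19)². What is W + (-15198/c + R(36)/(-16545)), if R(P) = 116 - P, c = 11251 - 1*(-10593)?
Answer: 2902092895/36140898 ≈ 80.299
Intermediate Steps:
c = 21844 (c = 11251 + 10593 = 21844)
W = 81 (W = (4*7 - 19)² = (28 - 19)² = 9² = 81)
W + (-15198/c + R(36)/(-16545)) = 81 + (-15198/21844 + (116 - 1*36)/(-16545)) = 81 + (-15198*1/21844 + (116 - 36)*(-1/16545)) = 81 + (-7599/10922 + 80*(-1/16545)) = 81 + (-7599/10922 - 16/3309) = 81 - 25319843/36140898 = 2902092895/36140898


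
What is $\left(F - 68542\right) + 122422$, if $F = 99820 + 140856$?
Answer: $294556$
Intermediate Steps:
$F = 240676$
$\left(F - 68542\right) + 122422 = \left(240676 - 68542\right) + 122422 = 172134 + 122422 = 294556$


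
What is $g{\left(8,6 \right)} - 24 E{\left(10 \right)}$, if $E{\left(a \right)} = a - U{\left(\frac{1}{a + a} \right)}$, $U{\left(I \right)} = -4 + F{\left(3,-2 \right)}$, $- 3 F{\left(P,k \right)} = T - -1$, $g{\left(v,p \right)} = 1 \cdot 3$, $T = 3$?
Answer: $-365$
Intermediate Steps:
$g{\left(v,p \right)} = 3$
$F{\left(P,k \right)} = - \frac{4}{3}$ ($F{\left(P,k \right)} = - \frac{3 - -1}{3} = - \frac{3 + 1}{3} = \left(- \frac{1}{3}\right) 4 = - \frac{4}{3}$)
$U{\left(I \right)} = - \frac{16}{3}$ ($U{\left(I \right)} = -4 - \frac{4}{3} = - \frac{16}{3}$)
$E{\left(a \right)} = \frac{16}{3} + a$ ($E{\left(a \right)} = a - - \frac{16}{3} = a + \frac{16}{3} = \frac{16}{3} + a$)
$g{\left(8,6 \right)} - 24 E{\left(10 \right)} = 3 - 24 \left(\frac{16}{3} + 10\right) = 3 - 368 = -365$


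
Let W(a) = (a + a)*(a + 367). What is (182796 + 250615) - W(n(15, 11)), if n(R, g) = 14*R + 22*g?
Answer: -306965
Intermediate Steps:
W(a) = 2*a*(367 + a) (W(a) = (2*a)*(367 + a) = 2*a*(367 + a))
(182796 + 250615) - W(n(15, 11)) = (182796 + 250615) - 2*(14*15 + 22*11)*(367 + (14*15 + 22*11)) = 433411 - 2*(210 + 242)*(367 + (210 + 242)) = 433411 - 2*452*(367 + 452) = 433411 - 2*452*819 = 433411 - 1*740376 = 433411 - 740376 = -306965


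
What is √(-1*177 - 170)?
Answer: I*√347 ≈ 18.628*I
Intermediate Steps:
√(-1*177 - 170) = √(-177 - 170) = √(-347) = I*√347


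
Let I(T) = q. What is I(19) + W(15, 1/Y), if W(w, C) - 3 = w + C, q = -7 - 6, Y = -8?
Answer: 39/8 ≈ 4.8750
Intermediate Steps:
q = -13
I(T) = -13
W(w, C) = 3 + C + w (W(w, C) = 3 + (w + C) = 3 + (C + w) = 3 + C + w)
I(19) + W(15, 1/Y) = -13 + (3 + 1/(-8) + 15) = -13 + (3 - ⅛ + 15) = -13 + 143/8 = 39/8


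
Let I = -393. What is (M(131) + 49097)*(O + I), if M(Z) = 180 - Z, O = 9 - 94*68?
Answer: -333013296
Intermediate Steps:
O = -6383 (O = 9 - 6392 = -6383)
(M(131) + 49097)*(O + I) = ((180 - 1*131) + 49097)*(-6383 - 393) = ((180 - 131) + 49097)*(-6776) = (49 + 49097)*(-6776) = 49146*(-6776) = -333013296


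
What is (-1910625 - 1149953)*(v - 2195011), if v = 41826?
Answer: 6589990640930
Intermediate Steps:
(-1910625 - 1149953)*(v - 2195011) = (-1910625 - 1149953)*(41826 - 2195011) = -3060578*(-2153185) = 6589990640930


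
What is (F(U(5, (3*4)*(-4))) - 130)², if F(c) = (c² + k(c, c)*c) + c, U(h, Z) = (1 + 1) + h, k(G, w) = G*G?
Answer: 72361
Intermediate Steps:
k(G, w) = G²
U(h, Z) = 2 + h
F(c) = c + c² + c³ (F(c) = (c² + c²*c) + c = (c² + c³) + c = c + c² + c³)
(F(U(5, (3*4)*(-4))) - 130)² = ((2 + 5)*(1 + (2 + 5) + (2 + 5)²) - 130)² = (7*(1 + 7 + 7²) - 130)² = (7*(1 + 7 + 49) - 130)² = (7*57 - 130)² = (399 - 130)² = 269² = 72361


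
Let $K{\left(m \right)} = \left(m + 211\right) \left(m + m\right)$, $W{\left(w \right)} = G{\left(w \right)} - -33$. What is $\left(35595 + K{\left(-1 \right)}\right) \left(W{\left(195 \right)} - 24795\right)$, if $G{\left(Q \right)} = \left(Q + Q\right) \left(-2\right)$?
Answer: $-898439850$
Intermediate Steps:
$G{\left(Q \right)} = - 4 Q$ ($G{\left(Q \right)} = 2 Q \left(-2\right) = - 4 Q$)
$W{\left(w \right)} = 33 - 4 w$ ($W{\left(w \right)} = - 4 w - -33 = - 4 w + 33 = 33 - 4 w$)
$K{\left(m \right)} = 2 m \left(211 + m\right)$ ($K{\left(m \right)} = \left(211 + m\right) 2 m = 2 m \left(211 + m\right)$)
$\left(35595 + K{\left(-1 \right)}\right) \left(W{\left(195 \right)} - 24795\right) = \left(35595 + 2 \left(-1\right) \left(211 - 1\right)\right) \left(\left(33 - 780\right) - 24795\right) = \left(35595 + 2 \left(-1\right) 210\right) \left(\left(33 - 780\right) - 24795\right) = \left(35595 - 420\right) \left(-747 - 24795\right) = 35175 \left(-25542\right) = -898439850$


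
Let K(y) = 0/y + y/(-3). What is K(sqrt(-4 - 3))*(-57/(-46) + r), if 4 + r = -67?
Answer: 3209*I*sqrt(7)/138 ≈ 61.523*I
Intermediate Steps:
r = -71 (r = -4 - 67 = -71)
K(y) = -y/3 (K(y) = 0 + y*(-1/3) = 0 - y/3 = -y/3)
K(sqrt(-4 - 3))*(-57/(-46) + r) = (-sqrt(-4 - 3)/3)*(-57/(-46) - 71) = (-I*sqrt(7)/3)*(-57*(-1/46) - 71) = (-I*sqrt(7)/3)*(57/46 - 71) = -I*sqrt(7)/3*(-3209/46) = 3209*I*sqrt(7)/138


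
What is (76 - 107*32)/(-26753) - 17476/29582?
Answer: -5943466/12764633 ≈ -0.46562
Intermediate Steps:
(76 - 107*32)/(-26753) - 17476/29582 = (76 - 3424)*(-1/26753) - 17476*1/29582 = -3348*(-1/26753) - 8738/14791 = 108/863 - 8738/14791 = -5943466/12764633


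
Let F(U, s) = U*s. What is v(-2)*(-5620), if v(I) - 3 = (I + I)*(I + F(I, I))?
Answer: 28100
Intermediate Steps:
v(I) = 3 + 2*I*(I + I**2) (v(I) = 3 + (I + I)*(I + I*I) = 3 + (2*I)*(I + I**2) = 3 + 2*I*(I + I**2))
v(-2)*(-5620) = (3 + 2*(-2)**2 + 2*(-2)**3)*(-5620) = (3 + 2*4 + 2*(-8))*(-5620) = (3 + 8 - 16)*(-5620) = -5*(-5620) = 28100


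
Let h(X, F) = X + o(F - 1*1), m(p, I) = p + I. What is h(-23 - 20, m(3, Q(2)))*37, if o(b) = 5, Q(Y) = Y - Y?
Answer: -1406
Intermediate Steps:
Q(Y) = 0
m(p, I) = I + p
h(X, F) = 5 + X (h(X, F) = X + 5 = 5 + X)
h(-23 - 20, m(3, Q(2)))*37 = (5 + (-23 - 20))*37 = (5 - 43)*37 = -38*37 = -1406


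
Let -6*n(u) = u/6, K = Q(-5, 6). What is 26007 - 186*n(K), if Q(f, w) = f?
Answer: 155887/6 ≈ 25981.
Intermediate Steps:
K = -5
n(u) = -u/36 (n(u) = -u/(6*6) = -u/36)
26007 - 186*n(K) = 26007 - 186*(-1/36*(-5)) = 26007 - 186*5/36 = 26007 - 1*155/6 = 26007 - 155/6 = 155887/6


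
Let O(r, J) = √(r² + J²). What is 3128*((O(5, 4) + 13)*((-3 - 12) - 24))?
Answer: -1585896 - 121992*√41 ≈ -2.3670e+6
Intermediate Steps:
O(r, J) = √(J² + r²)
3128*((O(5, 4) + 13)*((-3 - 12) - 24)) = 3128*((√(4² + 5²) + 13)*((-3 - 12) - 24)) = 3128*((√(16 + 25) + 13)*(-15 - 24)) = 3128*((√41 + 13)*(-39)) = 3128*((13 + √41)*(-39)) = 3128*(-507 - 39*√41) = -1585896 - 121992*√41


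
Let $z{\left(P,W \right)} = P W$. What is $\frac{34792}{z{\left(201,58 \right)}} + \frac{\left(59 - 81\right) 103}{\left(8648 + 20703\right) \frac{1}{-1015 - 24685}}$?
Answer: $\frac{339969399796}{171086979} \approx 1987.1$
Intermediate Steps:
$\frac{34792}{z{\left(201,58 \right)}} + \frac{\left(59 - 81\right) 103}{\left(8648 + 20703\right) \frac{1}{-1015 - 24685}} = \frac{34792}{201 \cdot 58} + \frac{\left(59 - 81\right) 103}{\left(8648 + 20703\right) \frac{1}{-1015 - 24685}} = \frac{34792}{11658} + \frac{\left(-22\right) 103}{29351 \frac{1}{-25700}} = 34792 \cdot \frac{1}{11658} - \frac{2266}{29351 \left(- \frac{1}{25700}\right)} = \frac{17396}{5829} - \frac{2266}{- \frac{29351}{25700}} = \frac{17396}{5829} - - \frac{58236200}{29351} = \frac{17396}{5829} + \frac{58236200}{29351} = \frac{339969399796}{171086979}$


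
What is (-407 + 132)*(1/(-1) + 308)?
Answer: -84425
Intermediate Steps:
(-407 + 132)*(1/(-1) + 308) = -275*(-1 + 308) = -275*307 = -84425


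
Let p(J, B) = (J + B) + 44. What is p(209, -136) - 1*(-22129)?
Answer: 22246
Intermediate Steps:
p(J, B) = 44 + B + J (p(J, B) = (B + J) + 44 = 44 + B + J)
p(209, -136) - 1*(-22129) = (44 - 136 + 209) - 1*(-22129) = 117 + 22129 = 22246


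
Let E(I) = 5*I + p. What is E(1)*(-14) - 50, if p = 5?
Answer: -190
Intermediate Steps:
E(I) = 5 + 5*I (E(I) = 5*I + 5 = 5 + 5*I)
E(1)*(-14) - 50 = (5 + 5*1)*(-14) - 50 = (5 + 5)*(-14) - 50 = 10*(-14) - 50 = -140 - 50 = -190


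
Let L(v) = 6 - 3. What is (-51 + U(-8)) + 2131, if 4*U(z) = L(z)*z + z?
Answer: 2072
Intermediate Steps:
L(v) = 3
U(z) = z (U(z) = (3*z + z)/4 = (4*z)/4 = z)
(-51 + U(-8)) + 2131 = (-51 - 8) + 2131 = -59 + 2131 = 2072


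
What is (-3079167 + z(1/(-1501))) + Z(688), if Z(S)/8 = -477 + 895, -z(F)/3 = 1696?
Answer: -3080911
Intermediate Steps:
z(F) = -5088 (z(F) = -3*1696 = -5088)
Z(S) = 3344 (Z(S) = 8*(-477 + 895) = 8*418 = 3344)
(-3079167 + z(1/(-1501))) + Z(688) = (-3079167 - 5088) + 3344 = -3084255 + 3344 = -3080911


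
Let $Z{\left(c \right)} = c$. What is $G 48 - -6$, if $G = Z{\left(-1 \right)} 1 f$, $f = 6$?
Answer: $-282$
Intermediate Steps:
$G = -6$ ($G = \left(-1\right) 1 \cdot 6 = \left(-1\right) 6 = -6$)
$G 48 - -6 = \left(-6\right) 48 - -6 = -288 + \left(-10 + 16\right) = -288 + 6 = -282$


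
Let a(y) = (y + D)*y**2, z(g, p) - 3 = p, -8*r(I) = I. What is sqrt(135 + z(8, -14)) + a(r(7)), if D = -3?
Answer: -1519/512 + 2*sqrt(31) ≈ 8.1687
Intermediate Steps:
r(I) = -I/8
z(g, p) = 3 + p
a(y) = y**2*(-3 + y) (a(y) = (y - 3)*y**2 = (-3 + y)*y**2 = y**2*(-3 + y))
sqrt(135 + z(8, -14)) + a(r(7)) = sqrt(135 + (3 - 14)) + (-1/8*7)**2*(-3 - 1/8*7) = sqrt(135 - 11) + (-7/8)**2*(-3 - 7/8) = sqrt(124) + (49/64)*(-31/8) = 2*sqrt(31) - 1519/512 = -1519/512 + 2*sqrt(31)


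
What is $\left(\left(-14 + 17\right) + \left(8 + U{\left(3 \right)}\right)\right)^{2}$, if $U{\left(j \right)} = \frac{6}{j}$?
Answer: $169$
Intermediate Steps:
$\left(\left(-14 + 17\right) + \left(8 + U{\left(3 \right)}\right)\right)^{2} = \left(\left(-14 + 17\right) + \left(8 + \frac{6}{3}\right)\right)^{2} = \left(3 + \left(8 + 6 \cdot \frac{1}{3}\right)\right)^{2} = \left(3 + \left(8 + 2\right)\right)^{2} = \left(3 + 10\right)^{2} = 13^{2} = 169$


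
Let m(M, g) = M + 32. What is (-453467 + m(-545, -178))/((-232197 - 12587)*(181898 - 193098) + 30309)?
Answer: -453980/2741611109 ≈ -0.00016559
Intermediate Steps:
m(M, g) = 32 + M
(-453467 + m(-545, -178))/((-232197 - 12587)*(181898 - 193098) + 30309) = (-453467 + (32 - 545))/((-232197 - 12587)*(181898 - 193098) + 30309) = (-453467 - 513)/(-244784*(-11200) + 30309) = -453980/(2741580800 + 30309) = -453980/2741611109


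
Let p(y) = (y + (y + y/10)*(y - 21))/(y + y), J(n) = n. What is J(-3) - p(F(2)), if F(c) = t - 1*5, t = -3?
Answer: 249/20 ≈ 12.450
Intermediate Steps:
F(c) = -8 (F(c) = -3 - 1*5 = -3 - 5 = -8)
p(y) = (y + 11*y*(-21 + y)/10)/(2*y) (p(y) = (y + (y + y*(⅒))*(-21 + y))/((2*y)) = (y + (y + y/10)*(-21 + y))*(1/(2*y)) = (y + (11*y/10)*(-21 + y))*(1/(2*y)) = (y + 11*y*(-21 + y)/10)*(1/(2*y)) = (y + 11*y*(-21 + y)/10)/(2*y))
J(-3) - p(F(2)) = -3 - (-221/20 + (11/20)*(-8)) = -3 - (-221/20 - 22/5) = -3 - 1*(-309/20) = -3 + 309/20 = 249/20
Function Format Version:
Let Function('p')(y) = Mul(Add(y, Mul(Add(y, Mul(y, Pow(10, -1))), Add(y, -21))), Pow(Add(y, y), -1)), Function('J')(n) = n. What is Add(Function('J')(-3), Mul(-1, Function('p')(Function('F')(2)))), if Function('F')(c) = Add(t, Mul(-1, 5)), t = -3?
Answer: Rational(249, 20) ≈ 12.450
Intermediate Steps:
Function('F')(c) = -8 (Function('F')(c) = Add(-3, Mul(-1, 5)) = Add(-3, -5) = -8)
Function('p')(y) = Mul(Rational(1, 2), Pow(y, -1), Add(y, Mul(Rational(11, 10), y, Add(-21, y)))) (Function('p')(y) = Mul(Add(y, Mul(Add(y, Mul(y, Rational(1, 10))), Add(-21, y))), Pow(Mul(2, y), -1)) = Mul(Add(y, Mul(Add(y, Mul(Rational(1, 10), y)), Add(-21, y))), Mul(Rational(1, 2), Pow(y, -1))) = Mul(Add(y, Mul(Mul(Rational(11, 10), y), Add(-21, y))), Mul(Rational(1, 2), Pow(y, -1))) = Mul(Add(y, Mul(Rational(11, 10), y, Add(-21, y))), Mul(Rational(1, 2), Pow(y, -1))) = Mul(Rational(1, 2), Pow(y, -1), Add(y, Mul(Rational(11, 10), y, Add(-21, y)))))
Add(Function('J')(-3), Mul(-1, Function('p')(Function('F')(2)))) = Add(-3, Mul(-1, Add(Rational(-221, 20), Mul(Rational(11, 20), -8)))) = Add(-3, Mul(-1, Add(Rational(-221, 20), Rational(-22, 5)))) = Add(-3, Mul(-1, Rational(-309, 20))) = Add(-3, Rational(309, 20)) = Rational(249, 20)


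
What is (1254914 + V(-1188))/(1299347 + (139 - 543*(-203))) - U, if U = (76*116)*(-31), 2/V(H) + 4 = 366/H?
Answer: 328635928897166/1202486895 ≈ 2.7330e+5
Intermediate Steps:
V(H) = 2/(-4 + 366/H)
U = -273296 (U = 8816*(-31) = -273296)
(1254914 + V(-1188))/(1299347 + (139 - 543*(-203))) - U = (1254914 - 1*(-1188)/(-183 + 2*(-1188)))/(1299347 + (139 - 543*(-203))) - 1*(-273296) = (1254914 - 1*(-1188)/(-183 - 2376))/(1299347 + (139 + 110229)) + 273296 = (1254914 - 1*(-1188)/(-2559))/(1299347 + 110368) + 273296 = (1254914 - 1*(-1188)*(-1/2559))/1409715 + 273296 = (1254914 - 396/853)*(1/1409715) + 273296 = (1070441246/853)*(1/1409715) + 273296 = 1070441246/1202486895 + 273296 = 328635928897166/1202486895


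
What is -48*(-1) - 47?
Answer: 1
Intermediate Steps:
-48*(-1) - 47 = 48 - 47 = 1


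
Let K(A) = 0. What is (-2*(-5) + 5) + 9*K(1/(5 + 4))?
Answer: 15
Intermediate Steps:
(-2*(-5) + 5) + 9*K(1/(5 + 4)) = (-2*(-5) + 5) + 9*0 = (10 + 5) + 0 = 15 + 0 = 15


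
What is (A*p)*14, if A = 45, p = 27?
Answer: 17010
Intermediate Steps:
(A*p)*14 = (45*27)*14 = 1215*14 = 17010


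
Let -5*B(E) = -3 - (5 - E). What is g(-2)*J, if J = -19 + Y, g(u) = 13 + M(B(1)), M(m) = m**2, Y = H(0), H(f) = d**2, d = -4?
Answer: -1122/25 ≈ -44.880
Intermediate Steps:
B(E) = 8/5 - E/5 (B(E) = -(-3 - (5 - E))/5 = -(-3 + (-5 + E))/5 = -(-8 + E)/5 = 8/5 - E/5)
H(f) = 16 (H(f) = (-4)**2 = 16)
Y = 16
g(u) = 374/25 (g(u) = 13 + (8/5 - 1/5*1)**2 = 13 + (8/5 - 1/5)**2 = 13 + (7/5)**2 = 13 + 49/25 = 374/25)
J = -3 (J = -19 + 16 = -3)
g(-2)*J = (374/25)*(-3) = -1122/25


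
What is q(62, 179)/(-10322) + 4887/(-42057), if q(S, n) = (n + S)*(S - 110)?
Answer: 24226209/24117353 ≈ 1.0045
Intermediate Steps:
q(S, n) = (-110 + S)*(S + n) (q(S, n) = (S + n)*(-110 + S) = (-110 + S)*(S + n))
q(62, 179)/(-10322) + 4887/(-42057) = (62² - 110*62 - 110*179 + 62*179)/(-10322) + 4887/(-42057) = (3844 - 6820 - 19690 + 11098)*(-1/10322) + 4887*(-1/42057) = -11568*(-1/10322) - 543/4673 = 5784/5161 - 543/4673 = 24226209/24117353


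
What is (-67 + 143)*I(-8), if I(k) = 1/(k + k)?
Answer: -19/4 ≈ -4.7500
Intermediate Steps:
I(k) = 1/(2*k)
(-67 + 143)*I(-8) = (-67 + 143)*((1/2)/(-8)) = 76*((1/2)*(-1/8)) = 76*(-1/16) = -19/4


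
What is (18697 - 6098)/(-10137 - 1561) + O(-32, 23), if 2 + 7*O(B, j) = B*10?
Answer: -550707/11698 ≈ -47.077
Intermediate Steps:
O(B, j) = -2/7 + 10*B/7 (O(B, j) = -2/7 + (B*10)/7 = -2/7 + (10*B)/7 = -2/7 + 10*B/7)
(18697 - 6098)/(-10137 - 1561) + O(-32, 23) = (18697 - 6098)/(-10137 - 1561) + (-2/7 + (10/7)*(-32)) = 12599/(-11698) + (-2/7 - 320/7) = 12599*(-1/11698) - 46 = -12599/11698 - 46 = -550707/11698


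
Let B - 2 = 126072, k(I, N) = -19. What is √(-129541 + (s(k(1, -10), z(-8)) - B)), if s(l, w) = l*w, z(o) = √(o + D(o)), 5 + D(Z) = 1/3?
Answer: √(-2300535 - 57*I*√114)/3 ≈ 0.066875 - 505.58*I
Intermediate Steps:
D(Z) = -14/3 (D(Z) = -5 + 1/3 = -5 + ⅓ = -14/3)
z(o) = √(-14/3 + o) (z(o) = √(o - 14/3) = √(-14/3 + o))
B = 126074 (B = 2 + 126072 = 126074)
√(-129541 + (s(k(1, -10), z(-8)) - B)) = √(-129541 + (-19*√(-42 + 9*(-8))/3 - 1*126074)) = √(-129541 + (-19*√(-42 - 72)/3 - 126074)) = √(-129541 + (-19*√(-114)/3 - 126074)) = √(-129541 + (-19*I*√114/3 - 126074)) = √(-129541 + (-126074 - 19*I*√114/3)) = √(-255615 - 19*I*√114/3)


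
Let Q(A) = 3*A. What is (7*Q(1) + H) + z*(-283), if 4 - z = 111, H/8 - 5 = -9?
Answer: 30270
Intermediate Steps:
H = -32 (H = 40 + 8*(-9) = 40 - 72 = -32)
z = -107 (z = 4 - 1*111 = 4 - 111 = -107)
(7*Q(1) + H) + z*(-283) = (7*(3*1) - 32) - 107*(-283) = (7*3 - 32) + 30281 = (21 - 32) + 30281 = -11 + 30281 = 30270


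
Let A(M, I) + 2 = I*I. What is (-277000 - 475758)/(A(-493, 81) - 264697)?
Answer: 376379/129069 ≈ 2.9161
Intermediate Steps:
A(M, I) = -2 + I**2 (A(M, I) = -2 + I*I = -2 + I**2)
(-277000 - 475758)/(A(-493, 81) - 264697) = (-277000 - 475758)/((-2 + 81**2) - 264697) = -752758/((-2 + 6561) - 264697) = -752758/(6559 - 264697) = -752758/(-258138) = -752758*(-1/258138) = 376379/129069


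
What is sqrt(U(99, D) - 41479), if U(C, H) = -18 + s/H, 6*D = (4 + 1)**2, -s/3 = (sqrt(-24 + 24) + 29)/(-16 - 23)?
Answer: I*sqrt(175322563)/65 ≈ 203.71*I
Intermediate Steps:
s = 29/13 (s = -3*(sqrt(-24 + 24) + 29)/(-16 - 23) = -3*(sqrt(0) + 29)/(-39) = -3*(0 + 29)*(-1)/39 = -87*(-1)/39 = -3*(-29/39) = 29/13 ≈ 2.2308)
D = 25/6 (D = (4 + 1)**2/6 = (1/6)*5**2 = (1/6)*25 = 25/6 ≈ 4.1667)
U(C, H) = -18 + 29/(13*H)
sqrt(U(99, D) - 41479) = sqrt((-18 + 29/(13*(25/6))) - 41479) = sqrt((-18 + (29/13)*(6/25)) - 41479) = sqrt((-18 + 174/325) - 41479) = sqrt(-5676/325 - 41479) = sqrt(-13486351/325) = I*sqrt(175322563)/65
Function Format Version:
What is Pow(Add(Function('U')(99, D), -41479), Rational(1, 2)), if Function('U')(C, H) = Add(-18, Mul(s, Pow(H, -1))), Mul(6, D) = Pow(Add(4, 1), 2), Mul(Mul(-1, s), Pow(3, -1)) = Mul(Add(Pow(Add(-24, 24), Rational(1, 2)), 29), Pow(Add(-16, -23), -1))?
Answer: Mul(Rational(1, 65), I, Pow(175322563, Rational(1, 2))) ≈ Mul(203.71, I)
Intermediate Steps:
s = Rational(29, 13) (s = Mul(-3, Mul(Add(Pow(Add(-24, 24), Rational(1, 2)), 29), Pow(Add(-16, -23), -1))) = Mul(-3, Mul(Add(Pow(0, Rational(1, 2)), 29), Pow(-39, -1))) = Mul(-3, Mul(Add(0, 29), Rational(-1, 39))) = Mul(-3, Mul(29, Rational(-1, 39))) = Mul(-3, Rational(-29, 39)) = Rational(29, 13) ≈ 2.2308)
D = Rational(25, 6) (D = Mul(Rational(1, 6), Pow(Add(4, 1), 2)) = Mul(Rational(1, 6), Pow(5, 2)) = Mul(Rational(1, 6), 25) = Rational(25, 6) ≈ 4.1667)
Function('U')(C, H) = Add(-18, Mul(Rational(29, 13), Pow(H, -1)))
Pow(Add(Function('U')(99, D), -41479), Rational(1, 2)) = Pow(Add(Add(-18, Mul(Rational(29, 13), Pow(Rational(25, 6), -1))), -41479), Rational(1, 2)) = Pow(Add(Add(-18, Mul(Rational(29, 13), Rational(6, 25))), -41479), Rational(1, 2)) = Pow(Add(Add(-18, Rational(174, 325)), -41479), Rational(1, 2)) = Pow(Add(Rational(-5676, 325), -41479), Rational(1, 2)) = Pow(Rational(-13486351, 325), Rational(1, 2)) = Mul(Rational(1, 65), I, Pow(175322563, Rational(1, 2)))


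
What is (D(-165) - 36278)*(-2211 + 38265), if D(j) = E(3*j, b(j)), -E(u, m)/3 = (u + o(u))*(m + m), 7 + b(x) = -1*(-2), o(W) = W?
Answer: -2378770812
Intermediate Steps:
b(x) = -5 (b(x) = -7 - 1*(-2) = -7 + 2 = -5)
E(u, m) = -12*m*u (E(u, m) = -3*(u + u)*(m + m) = -3*2*u*2*m = -12*m*u)
D(j) = 180*j (D(j) = -12*(-5)*3*j = 180*j)
(D(-165) - 36278)*(-2211 + 38265) = (180*(-165) - 36278)*(-2211 + 38265) = (-29700 - 36278)*36054 = -65978*36054 = -2378770812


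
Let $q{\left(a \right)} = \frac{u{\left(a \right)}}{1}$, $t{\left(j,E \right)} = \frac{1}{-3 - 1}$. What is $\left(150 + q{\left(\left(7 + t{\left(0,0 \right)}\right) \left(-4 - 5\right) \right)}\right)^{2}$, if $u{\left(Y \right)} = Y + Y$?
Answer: $\frac{3249}{4} \approx 812.25$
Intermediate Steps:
$t{\left(j,E \right)} = - \frac{1}{4}$ ($t{\left(j,E \right)} = \frac{1}{-4} = - \frac{1}{4}$)
$u{\left(Y \right)} = 2 Y$
$q{\left(a \right)} = 2 a$ ($q{\left(a \right)} = \frac{2 a}{1} = 2 a 1 = 2 a$)
$\left(150 + q{\left(\left(7 + t{\left(0,0 \right)}\right) \left(-4 - 5\right) \right)}\right)^{2} = \left(150 + 2 \left(7 - \frac{1}{4}\right) \left(-4 - 5\right)\right)^{2} = \left(150 + 2 \cdot \frac{27}{4} \left(-9\right)\right)^{2} = \left(150 + 2 \left(- \frac{243}{4}\right)\right)^{2} = \left(150 - \frac{243}{2}\right)^{2} = \left(\frac{57}{2}\right)^{2} = \frac{3249}{4}$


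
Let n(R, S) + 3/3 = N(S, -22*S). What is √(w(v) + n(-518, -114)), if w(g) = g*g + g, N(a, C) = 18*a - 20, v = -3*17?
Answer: 3*√53 ≈ 21.840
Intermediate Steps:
v = -51
N(a, C) = -20 + 18*a
n(R, S) = -21 + 18*S (n(R, S) = -1 + (-20 + 18*S) = -21 + 18*S)
w(g) = g + g² (w(g) = g² + g = g + g²)
√(w(v) + n(-518, -114)) = √(-51*(1 - 51) + (-21 + 18*(-114))) = √(-51*(-50) + (-21 - 2052)) = √(2550 - 2073) = √477 = 3*√53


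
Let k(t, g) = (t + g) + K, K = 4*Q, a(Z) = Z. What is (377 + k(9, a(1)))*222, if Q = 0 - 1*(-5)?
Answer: 90354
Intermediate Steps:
Q = 5 (Q = 0 + 5 = 5)
K = 20 (K = 4*5 = 20)
k(t, g) = 20 + g + t (k(t, g) = (t + g) + 20 = (g + t) + 20 = 20 + g + t)
(377 + k(9, a(1)))*222 = (377 + (20 + 1 + 9))*222 = (377 + 30)*222 = 407*222 = 90354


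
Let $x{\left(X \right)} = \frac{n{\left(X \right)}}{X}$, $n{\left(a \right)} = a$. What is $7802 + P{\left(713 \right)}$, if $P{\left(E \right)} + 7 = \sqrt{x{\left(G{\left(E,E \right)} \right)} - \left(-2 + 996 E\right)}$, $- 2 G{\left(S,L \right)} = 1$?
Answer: $7795 + 3 i \sqrt{78905} \approx 7795.0 + 842.7 i$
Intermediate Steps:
$G{\left(S,L \right)} = - \frac{1}{2}$ ($G{\left(S,L \right)} = \left(- \frac{1}{2}\right) 1 = - \frac{1}{2}$)
$x{\left(X \right)} = 1$ ($x{\left(X \right)} = \frac{X}{X} = 1$)
$P{\left(E \right)} = -7 + \sqrt{3 - 996 E}$ ($P{\left(E \right)} = -7 + \sqrt{1 - \left(-2 + 996 E\right)} = -7 + \sqrt{3 - 996 E}$)
$7802 + P{\left(713 \right)} = 7802 - \left(7 - \sqrt{3 - 710148}\right) = 7802 - \left(7 - \sqrt{-710145}\right) = 7802 - \left(7 - 3 i \sqrt{78905}\right) = 7795 + 3 i \sqrt{78905}$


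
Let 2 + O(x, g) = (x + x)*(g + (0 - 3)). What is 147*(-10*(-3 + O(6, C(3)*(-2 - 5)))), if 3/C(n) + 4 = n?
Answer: -310170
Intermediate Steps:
C(n) = 3/(-4 + n)
O(x, g) = -2 + 2*x*(-3 + g) (O(x, g) = -2 + (x + x)*(g + (0 - 3)) = -2 + (2*x)*(g - 3) = -2 + (2*x)*(-3 + g) = -2 + 2*x*(-3 + g))
147*(-10*(-3 + O(6, C(3)*(-2 - 5)))) = 147*(-10*(-3 + (-2 - 6*6 + 2*((3/(-4 + 3))*(-2 - 5))*6))) = 147*(-10*(-3 + (-2 - 36 + 2*((3/(-1))*(-7))*6))) = 147*(-10*(-3 + (-2 - 36 + 2*((3*(-1))*(-7))*6))) = 147*(-10*(-3 + (-2 - 36 + 2*(-3*(-7))*6))) = 147*(-10*(-3 + (-2 - 36 + 2*21*6))) = 147*(-10*(-3 + (-2 - 36 + 252))) = 147*(-10*(-3 + 214)) = 147*(-10*211) = 147*(-2110) = -310170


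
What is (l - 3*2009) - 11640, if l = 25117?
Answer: 7450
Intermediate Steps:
(l - 3*2009) - 11640 = (25117 - 3*2009) - 11640 = (25117 - 6027) - 11640 = 19090 - 11640 = 7450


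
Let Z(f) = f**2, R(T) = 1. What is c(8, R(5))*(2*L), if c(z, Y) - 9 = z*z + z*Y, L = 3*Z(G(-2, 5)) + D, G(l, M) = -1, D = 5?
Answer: 1296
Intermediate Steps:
L = 8 (L = 3*(-1)**2 + 5 = 3*1 + 5 = 3 + 5 = 8)
c(z, Y) = 9 + z**2 + Y*z (c(z, Y) = 9 + (z*z + z*Y) = 9 + (z**2 + Y*z) = 9 + z**2 + Y*z)
c(8, R(5))*(2*L) = (9 + 8**2 + 1*8)*(2*8) = (9 + 64 + 8)*16 = 81*16 = 1296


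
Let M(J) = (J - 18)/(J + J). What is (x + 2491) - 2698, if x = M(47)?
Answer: -19429/94 ≈ -206.69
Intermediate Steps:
M(J) = (-18 + J)/(2*J) (M(J) = (-18 + J)/((2*J)) = (-18 + J)*(1/(2*J)) = (-18 + J)/(2*J))
x = 29/94 (x = (½)*(-18 + 47)/47 = (½)*(1/47)*29 = 29/94 ≈ 0.30851)
(x + 2491) - 2698 = (29/94 + 2491) - 2698 = 234183/94 - 2698 = -19429/94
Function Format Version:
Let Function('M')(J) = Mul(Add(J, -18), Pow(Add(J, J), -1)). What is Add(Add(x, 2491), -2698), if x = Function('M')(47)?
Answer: Rational(-19429, 94) ≈ -206.69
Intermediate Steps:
Function('M')(J) = Mul(Rational(1, 2), Pow(J, -1), Add(-18, J)) (Function('M')(J) = Mul(Add(-18, J), Pow(Mul(2, J), -1)) = Mul(Add(-18, J), Mul(Rational(1, 2), Pow(J, -1))) = Mul(Rational(1, 2), Pow(J, -1), Add(-18, J)))
x = Rational(29, 94) (x = Mul(Rational(1, 2), Pow(47, -1), Add(-18, 47)) = Mul(Rational(1, 2), Rational(1, 47), 29) = Rational(29, 94) ≈ 0.30851)
Add(Add(x, 2491), -2698) = Add(Add(Rational(29, 94), 2491), -2698) = Add(Rational(234183, 94), -2698) = Rational(-19429, 94)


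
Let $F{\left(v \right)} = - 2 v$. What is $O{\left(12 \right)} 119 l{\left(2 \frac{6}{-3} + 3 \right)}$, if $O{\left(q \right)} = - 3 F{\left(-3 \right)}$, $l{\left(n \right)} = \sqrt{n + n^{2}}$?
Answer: $0$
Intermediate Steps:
$O{\left(q \right)} = -18$ ($O{\left(q \right)} = - 3 \left(\left(-2\right) \left(-3\right)\right) = \left(-3\right) 6 = -18$)
$O{\left(12 \right)} 119 l{\left(2 \frac{6}{-3} + 3 \right)} = \left(-18\right) 119 \sqrt{\left(2 \frac{6}{-3} + 3\right) \left(1 + \left(2 \frac{6}{-3} + 3\right)\right)} = - 2142 \sqrt{\left(2 \cdot 6 \left(- \frac{1}{3}\right) + 3\right) \left(1 + \left(2 \cdot 6 \left(- \frac{1}{3}\right) + 3\right)\right)} = - 2142 \sqrt{\left(2 \left(-2\right) + 3\right) \left(1 + \left(2 \left(-2\right) + 3\right)\right)} = - 2142 \sqrt{\left(-4 + 3\right) \left(1 + \left(-4 + 3\right)\right)} = - 2142 \sqrt{- (1 - 1)} = - 2142 \sqrt{\left(-1\right) 0} = - 2142 \sqrt{0} = \left(-2142\right) 0 = 0$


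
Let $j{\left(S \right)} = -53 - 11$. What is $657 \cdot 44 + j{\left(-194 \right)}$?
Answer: $28844$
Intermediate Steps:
$j{\left(S \right)} = -64$
$657 \cdot 44 + j{\left(-194 \right)} = 657 \cdot 44 - 64 = 28908 - 64 = 28844$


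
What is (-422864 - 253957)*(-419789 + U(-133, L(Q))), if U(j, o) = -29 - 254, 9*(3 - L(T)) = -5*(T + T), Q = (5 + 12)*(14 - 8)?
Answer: 284313551112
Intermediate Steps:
Q = 102 (Q = 17*6 = 102)
L(T) = 3 + 10*T/9 (L(T) = 3 - (-5)*(T + T)/9 = 3 - (-5)*2*T/9 = 3 - (-10)*T/9 = 3 + 10*T/9)
U(j, o) = -283
(-422864 - 253957)*(-419789 + U(-133, L(Q))) = (-422864 - 253957)*(-419789 - 283) = -676821*(-420072) = 284313551112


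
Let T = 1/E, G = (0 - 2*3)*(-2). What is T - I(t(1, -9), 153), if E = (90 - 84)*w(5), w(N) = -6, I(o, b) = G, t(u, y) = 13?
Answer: -433/36 ≈ -12.028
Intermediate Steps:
G = 12 (G = (0 - 6)*(-2) = -6*(-2) = 12)
I(o, b) = 12
E = -36 (E = (90 - 84)*(-6) = 6*(-6) = -36)
T = -1/36 (T = 1/(-36) = -1/36 ≈ -0.027778)
T - I(t(1, -9), 153) = -1/36 - 1*12 = -1/36 - 12 = -433/36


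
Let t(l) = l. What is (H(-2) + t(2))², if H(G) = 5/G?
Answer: ¼ ≈ 0.25000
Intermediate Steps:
(H(-2) + t(2))² = (5/(-2) + 2)² = (5*(-½) + 2)² = (-5/2 + 2)² = (-½)² = ¼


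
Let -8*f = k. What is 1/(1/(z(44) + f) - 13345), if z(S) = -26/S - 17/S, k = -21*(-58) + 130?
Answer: -7457/99513709 ≈ -7.4934e-5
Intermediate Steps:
k = 1348 (k = 1218 + 130 = 1348)
f = -337/2 (f = -⅛*1348 = -337/2 ≈ -168.50)
z(S) = -43/S
1/(1/(z(44) + f) - 13345) = 1/(1/(-43/44 - 337/2) - 13345) = 1/(1/(-7457/44) - 13345) = 1/(-44/7457 - 13345) = 1/(-99513709/7457) = -7457/99513709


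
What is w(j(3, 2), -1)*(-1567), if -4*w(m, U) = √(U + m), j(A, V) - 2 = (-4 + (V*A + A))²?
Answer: 1567*√26/4 ≈ 1997.5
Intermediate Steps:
j(A, V) = 2 + (-4 + A + A*V)² (j(A, V) = 2 + (-4 + (V*A + A))² = 2 + (-4 + (A*V + A))² = 2 + (-4 + (A + A*V))² = 2 + (-4 + A + A*V)²)
w(m, U) = -√(U + m)/4
w(j(3, 2), -1)*(-1567) = -√(-1 + (2 + (-4 + 3 + 3*2)²))/4*(-1567) = -√(-1 + (2 + (-4 + 3 + 6)²))/4*(-1567) = -√(-1 + (2 + 5²))/4*(-1567) = -√(-1 + (2 + 25))/4*(-1567) = -√(-1 + 27)/4*(-1567) = -√26/4*(-1567) = 1567*√26/4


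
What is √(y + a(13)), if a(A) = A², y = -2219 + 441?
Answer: I*√1609 ≈ 40.112*I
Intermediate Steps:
y = -1778
√(y + a(13)) = √(-1778 + 13²) = √(-1778 + 169) = √(-1609) = I*√1609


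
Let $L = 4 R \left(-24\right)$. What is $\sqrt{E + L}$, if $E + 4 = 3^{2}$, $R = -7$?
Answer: $\sqrt{677} \approx 26.019$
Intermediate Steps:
$L = 672$ ($L = 4 \left(-7\right) \left(-24\right) = \left(-28\right) \left(-24\right) = 672$)
$E = 5$ ($E = -4 + 3^{2} = -4 + 9 = 5$)
$\sqrt{E + L} = \sqrt{5 + 672} = \sqrt{677}$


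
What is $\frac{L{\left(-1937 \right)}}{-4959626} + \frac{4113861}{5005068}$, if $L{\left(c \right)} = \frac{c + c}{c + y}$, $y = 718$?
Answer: $\frac{4145249334848917}{5043260083964732} \approx 0.82194$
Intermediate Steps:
$L{\left(c \right)} = \frac{2 c}{718 + c}$ ($L{\left(c \right)} = \frac{c + c}{c + 718} = \frac{2 c}{718 + c}$)
$\frac{L{\left(-1937 \right)}}{-4959626} + \frac{4113861}{5005068} = \frac{2 \left(-1937\right) \frac{1}{718 - 1937}}{-4959626} + \frac{4113861}{5005068} = 2 \left(-1937\right) \frac{1}{-1219} \left(- \frac{1}{4959626}\right) + 4113861 \cdot \frac{1}{5005068} = 2 \left(-1937\right) \left(- \frac{1}{1219}\right) \left(- \frac{1}{4959626}\right) + \frac{1371287}{1668356} = \frac{3874}{1219} \left(- \frac{1}{4959626}\right) + \frac{1371287}{1668356} = - \frac{1937}{3022892047} + \frac{1371287}{1668356} = \frac{4145249334848917}{5043260083964732}$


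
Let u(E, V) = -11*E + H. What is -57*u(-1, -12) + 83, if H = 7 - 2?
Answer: -829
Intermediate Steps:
H = 5
u(E, V) = 5 - 11*E (u(E, V) = -11*E + 5 = 5 - 11*E)
-57*u(-1, -12) + 83 = -57*(5 - 11*(-1)) + 83 = -57*(5 + 11) + 83 = -57*16 + 83 = -912 + 83 = -829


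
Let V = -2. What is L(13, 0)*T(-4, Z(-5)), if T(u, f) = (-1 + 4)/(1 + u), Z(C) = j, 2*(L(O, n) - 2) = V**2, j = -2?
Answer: -4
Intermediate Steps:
L(O, n) = 4 (L(O, n) = 2 + (1/2)*(-2)**2 = 2 + (1/2)*4 = 2 + 2 = 4)
Z(C) = -2
T(u, f) = 3/(1 + u)
L(13, 0)*T(-4, Z(-5)) = 4*(3/(1 - 4)) = 4*(3/(-3)) = 4*(3*(-1/3)) = 4*(-1) = -4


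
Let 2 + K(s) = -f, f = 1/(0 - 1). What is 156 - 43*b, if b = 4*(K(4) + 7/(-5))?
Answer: 2844/5 ≈ 568.80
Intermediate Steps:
f = -1 (f = 1/(-1) = -1)
K(s) = -1 (K(s) = -2 - 1*(-1) = -2 + 1 = -1)
b = -48/5 (b = 4*(-1 + 7/(-5)) = 4*(-1 + 7*(-⅕)) = 4*(-1 - 7/5) = 4*(-12/5) = -48/5 ≈ -9.6000)
156 - 43*b = 156 - 43*(-48/5) = 156 + 2064/5 = 2844/5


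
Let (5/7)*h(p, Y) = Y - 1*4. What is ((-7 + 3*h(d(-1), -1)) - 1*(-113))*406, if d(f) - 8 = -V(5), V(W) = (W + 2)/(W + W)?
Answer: 34510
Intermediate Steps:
V(W) = (2 + W)/(2*W) (V(W) = (2 + W)/((2*W)) = (2 + W)*(1/(2*W)) = (2 + W)/(2*W))
d(f) = 73/10 (d(f) = 8 - (2 + 5)/(2*5) = 8 - 7/(2*5) = 8 - 1*7/10 = 8 - 7/10 = 73/10)
h(p, Y) = -28/5 + 7*Y/5 (h(p, Y) = 7*(Y - 1*4)/5 = 7*(Y - 4)/5 = 7*(-4 + Y)/5 = -28/5 + 7*Y/5)
((-7 + 3*h(d(-1), -1)) - 1*(-113))*406 = ((-7 + 3*(-28/5 + (7/5)*(-1))) - 1*(-113))*406 = ((-7 + 3*(-28/5 - 7/5)) + 113)*406 = ((-7 + 3*(-7)) + 113)*406 = ((-7 - 21) + 113)*406 = (-28 + 113)*406 = 85*406 = 34510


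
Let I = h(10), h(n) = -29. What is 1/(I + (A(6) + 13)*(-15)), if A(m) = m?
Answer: -1/314 ≈ -0.0031847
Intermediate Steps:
I = -29
1/(I + (A(6) + 13)*(-15)) = 1/(-29 + (6 + 13)*(-15)) = 1/(-29 + 19*(-15)) = 1/(-29 - 285) = 1/(-314) = -1/314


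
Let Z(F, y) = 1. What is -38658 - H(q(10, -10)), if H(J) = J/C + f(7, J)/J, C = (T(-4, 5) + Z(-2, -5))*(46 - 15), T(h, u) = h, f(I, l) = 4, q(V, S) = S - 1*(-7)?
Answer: -3595073/93 ≈ -38657.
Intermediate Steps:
q(V, S) = 7 + S (q(V, S) = S + 7 = 7 + S)
C = -93 (C = (-4 + 1)*(46 - 15) = -3*31 = -93)
H(J) = 4/J - J/93 (H(J) = J/(-93) + 4/J = J*(-1/93) + 4/J = -J/93 + 4/J = 4/J - J/93)
-38658 - H(q(10, -10)) = -38658 - (4/(7 - 10) - (7 - 10)/93) = -38658 - (4/(-3) - 1/93*(-3)) = -38658 - (4*(-⅓) + 1/31) = -38658 - (-4/3 + 1/31) = -38658 - 1*(-121/93) = -38658 + 121/93 = -3595073/93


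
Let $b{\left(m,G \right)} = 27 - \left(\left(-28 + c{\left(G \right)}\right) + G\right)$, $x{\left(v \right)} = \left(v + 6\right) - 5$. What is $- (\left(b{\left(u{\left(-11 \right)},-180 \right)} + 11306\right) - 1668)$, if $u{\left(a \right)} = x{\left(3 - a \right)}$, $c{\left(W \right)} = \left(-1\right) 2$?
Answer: $-9875$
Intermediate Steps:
$x{\left(v \right)} = 1 + v$ ($x{\left(v \right)} = \left(6 + v\right) - 5 = 1 + v$)
$c{\left(W \right)} = -2$
$u{\left(a \right)} = 4 - a$ ($u{\left(a \right)} = 1 - \left(-3 + a\right) = 4 - a$)
$b{\left(m,G \right)} = 57 - G$ ($b{\left(m,G \right)} = 27 - \left(\left(-28 - 2\right) + G\right) = 27 - \left(-30 + G\right) = 57 - G$)
$- (\left(b{\left(u{\left(-11 \right)},-180 \right)} + 11306\right) - 1668) = - (\left(\left(57 - -180\right) + 11306\right) - 1668) = - (\left(\left(57 + 180\right) + 11306\right) - 1668) = - (\left(237 + 11306\right) - 1668) = - (11543 - 1668) = \left(-1\right) 9875 = -9875$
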